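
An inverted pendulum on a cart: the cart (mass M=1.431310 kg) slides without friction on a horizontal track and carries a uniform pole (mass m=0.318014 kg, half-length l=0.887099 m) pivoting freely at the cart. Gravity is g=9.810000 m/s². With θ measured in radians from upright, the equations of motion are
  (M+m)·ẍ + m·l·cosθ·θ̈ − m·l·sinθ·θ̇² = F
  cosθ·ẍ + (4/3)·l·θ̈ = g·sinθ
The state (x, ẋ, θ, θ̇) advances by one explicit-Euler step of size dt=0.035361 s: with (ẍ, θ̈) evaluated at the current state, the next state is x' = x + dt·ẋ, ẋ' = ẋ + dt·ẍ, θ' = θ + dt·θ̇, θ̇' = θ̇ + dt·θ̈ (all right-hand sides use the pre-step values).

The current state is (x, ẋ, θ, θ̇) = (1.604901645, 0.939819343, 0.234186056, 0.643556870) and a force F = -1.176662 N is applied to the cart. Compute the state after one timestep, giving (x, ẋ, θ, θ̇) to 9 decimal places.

sinθ=0.232051336, cosθ=0.972703540
temp = (F + m·l·θ̇²·sinθ)/(M+m) = (-1.176662 + 0.027112918)/1.749324 = -0.657139033
θ̈ = (g·sinθ − cosθ·temp)/(l·(4/3 − m·cos²θ/(M+m))) = 2.830114187
ẍ = temp − m·l·θ̈·cosθ/(M+m) = -1.101087468
Euler: x'=1.604901645+0.035361·0.939819343=1.638134597, ẋ'=0.939819343+0.035361·-1.101087468=0.900883789
       θ'=0.234186056+0.035361·0.643556870=0.256942870, θ̇'=0.643556870+0.035361·2.830114187=0.743632538

(1.638134597, 0.900883789, 0.256942870, 0.743632538)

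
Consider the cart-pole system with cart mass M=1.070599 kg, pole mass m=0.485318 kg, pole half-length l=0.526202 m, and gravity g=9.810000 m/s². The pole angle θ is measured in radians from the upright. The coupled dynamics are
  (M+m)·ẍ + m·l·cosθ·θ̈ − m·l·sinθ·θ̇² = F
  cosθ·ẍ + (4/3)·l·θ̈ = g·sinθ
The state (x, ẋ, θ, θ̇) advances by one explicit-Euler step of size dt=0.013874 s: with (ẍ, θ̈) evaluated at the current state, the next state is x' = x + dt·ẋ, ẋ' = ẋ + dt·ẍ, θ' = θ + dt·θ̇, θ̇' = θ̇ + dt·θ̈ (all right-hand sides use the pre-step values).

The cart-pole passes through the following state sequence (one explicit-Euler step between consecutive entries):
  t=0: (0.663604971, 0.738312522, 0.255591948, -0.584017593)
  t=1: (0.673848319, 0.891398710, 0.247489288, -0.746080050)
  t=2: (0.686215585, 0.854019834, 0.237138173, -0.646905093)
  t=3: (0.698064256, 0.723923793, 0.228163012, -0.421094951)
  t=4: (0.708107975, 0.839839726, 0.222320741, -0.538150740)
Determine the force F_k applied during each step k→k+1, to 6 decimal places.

step 0→1:
  ẍ = (ẋ'−ẋ)/dt = (0.891398710−0.738312522)/0.013874 = 11.034034
  θ̈ = (θ̇'−θ̇)/dt = (-0.746080050−-0.584017593)/0.013874 = -11.681019
  sinθ=0.252818, cosθ=0.967514
  F = (M+m)·ẍ + m·l·cosθ·θ̈ − m·l·sinθ·θ̇² = 17.168041 + -2.886136 − 0.022021 = 14.259884
step 1→2:
  ẍ = (ẋ'−ẋ)/dt = (0.854019834−0.891398710)/0.013874 = -2.694167
  θ̈ = (θ̇'−θ̇)/dt = (-0.646905093−-0.746080050)/0.013874 = 7.148260
  sinθ=0.244971, cosθ=0.969531
  F = (M+m)·ẍ + m·l·cosθ·θ̈ − m·l·sinθ·θ̇² = -4.191901 + 1.769867 − 0.034823 = -2.456856
step 2→3:
  ẍ = (ẋ'−ẋ)/dt = (0.723923793−0.854019834)/0.013874 = -9.376967
  θ̈ = (θ̇'−θ̇)/dt = (-0.421094951−-0.646905093)/0.013874 = 16.275778
  sinθ=0.234922, cosθ=0.972014
  F = (M+m)·ẍ + m·l·cosθ·θ̈ − m·l·sinθ·θ̇² = -14.589783 + 4.040111 − 0.025106 = -10.574778
step 3→4:
  ẍ = (ẋ'−ẋ)/dt = (0.839839726−0.723923793)/0.013874 = 8.354904
  θ̈ = (θ̇'−θ̇)/dt = (-0.538150740−-0.421094951)/0.013874 = -8.437061
  sinθ=0.226189, cosθ=0.974084
  F = (M+m)·ẍ + m·l·cosθ·θ̈ − m·l·sinθ·θ̇² = 12.999537 + -2.098777 − 0.010243 = 10.890517

F_0 = 14.259884 N
F_1 = -2.456856 N
F_2 = -10.574778 N
F_3 = 10.890517 N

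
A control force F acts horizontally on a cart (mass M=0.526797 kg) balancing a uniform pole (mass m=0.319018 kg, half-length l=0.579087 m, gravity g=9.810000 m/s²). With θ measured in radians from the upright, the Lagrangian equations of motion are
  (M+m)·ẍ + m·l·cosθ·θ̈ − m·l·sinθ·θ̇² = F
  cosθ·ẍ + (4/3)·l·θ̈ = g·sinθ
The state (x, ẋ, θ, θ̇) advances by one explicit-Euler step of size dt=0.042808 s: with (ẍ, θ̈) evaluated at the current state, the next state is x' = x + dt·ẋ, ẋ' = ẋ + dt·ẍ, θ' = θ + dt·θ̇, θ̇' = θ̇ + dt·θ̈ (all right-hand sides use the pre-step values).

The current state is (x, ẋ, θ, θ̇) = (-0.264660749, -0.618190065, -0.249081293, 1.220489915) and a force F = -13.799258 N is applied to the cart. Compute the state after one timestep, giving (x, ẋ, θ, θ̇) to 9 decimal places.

(-0.291124229, -1.535314218, -0.196834561, 2.237563127)

sinθ=-0.246513708, cosθ=0.969139305
temp = (F + m·l·θ̇²·sinθ)/(M+m) = (-13.799258 + -0.067837287)/0.845815 = -16.394950771
θ̈ = (g·sinθ − cosθ·temp)/(l·(4/3 − m·cos²θ/(M+m))) = 23.758951876
ẍ = temp − m·l·θ̈·cosθ/(M+m) = -21.424129915
Euler: x'=-0.264660749+0.042808·-0.618190065=-0.291124229, ẋ'=-0.618190065+0.042808·-21.424129915=-1.535314218
       θ'=-0.249081293+0.042808·1.220489915=-0.196834561, θ̇'=1.220489915+0.042808·23.758951876=2.237563127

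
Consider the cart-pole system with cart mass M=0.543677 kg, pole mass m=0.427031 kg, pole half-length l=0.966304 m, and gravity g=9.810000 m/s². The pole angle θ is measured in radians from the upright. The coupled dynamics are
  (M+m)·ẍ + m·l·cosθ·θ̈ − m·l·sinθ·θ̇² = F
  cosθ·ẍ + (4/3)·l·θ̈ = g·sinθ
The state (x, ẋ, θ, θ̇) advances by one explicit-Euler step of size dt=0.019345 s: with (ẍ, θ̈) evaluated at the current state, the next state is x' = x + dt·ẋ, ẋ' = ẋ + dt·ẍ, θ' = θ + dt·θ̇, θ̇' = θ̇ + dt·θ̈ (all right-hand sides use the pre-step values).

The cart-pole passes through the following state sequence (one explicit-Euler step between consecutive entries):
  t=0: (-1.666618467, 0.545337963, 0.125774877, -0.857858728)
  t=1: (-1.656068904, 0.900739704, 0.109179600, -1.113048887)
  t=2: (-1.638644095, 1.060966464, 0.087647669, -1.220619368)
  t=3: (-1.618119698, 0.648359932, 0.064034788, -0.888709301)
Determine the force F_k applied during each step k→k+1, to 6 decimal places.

step 0→1:
  ẍ = (ẋ'−ẋ)/dt = (0.900739704−0.545337963)/0.019345 = 18.371762
  θ̈ = (θ̇'−θ̇)/dt = (-1.113048887−-0.857858728)/0.019345 = -13.191531
  sinθ=0.125444, cosθ=0.992101
  F = (M+m)·ẍ + m·l·cosθ·θ̈ − m·l·sinθ·θ̇² = 17.833617 + -5.400378 − 0.038094 = 12.395145
step 1→2:
  ẍ = (ẋ'−ẋ)/dt = (1.060966464−0.900739704)/0.019345 = 8.282593
  θ̈ = (θ̇'−θ̇)/dt = (-1.220619368−-1.113048887)/0.019345 = -5.560635
  sinθ=0.108963, cosθ=0.994046
  F = (M+m)·ẍ + m·l·cosθ·θ̈ − m·l·sinθ·θ̇² = 8.039979 + -2.280888 − 0.055703 = 5.703388
step 2→3:
  ẍ = (ẋ'−ẋ)/dt = (0.648359932−1.060966464)/0.019345 = -21.328846
  θ̈ = (θ̇'−θ̇)/dt = (-0.888709301−-1.220619368)/0.019345 = 17.157408
  sinθ=0.087535, cosθ=0.996161
  F = (M+m)·ẍ + m·l·cosθ·θ̈ − m·l·sinθ·θ̇² = -20.704082 + 7.052687 − 0.053817 = -13.705212

F_0 = 12.395145 N
F_1 = 5.703388 N
F_2 = -13.705212 N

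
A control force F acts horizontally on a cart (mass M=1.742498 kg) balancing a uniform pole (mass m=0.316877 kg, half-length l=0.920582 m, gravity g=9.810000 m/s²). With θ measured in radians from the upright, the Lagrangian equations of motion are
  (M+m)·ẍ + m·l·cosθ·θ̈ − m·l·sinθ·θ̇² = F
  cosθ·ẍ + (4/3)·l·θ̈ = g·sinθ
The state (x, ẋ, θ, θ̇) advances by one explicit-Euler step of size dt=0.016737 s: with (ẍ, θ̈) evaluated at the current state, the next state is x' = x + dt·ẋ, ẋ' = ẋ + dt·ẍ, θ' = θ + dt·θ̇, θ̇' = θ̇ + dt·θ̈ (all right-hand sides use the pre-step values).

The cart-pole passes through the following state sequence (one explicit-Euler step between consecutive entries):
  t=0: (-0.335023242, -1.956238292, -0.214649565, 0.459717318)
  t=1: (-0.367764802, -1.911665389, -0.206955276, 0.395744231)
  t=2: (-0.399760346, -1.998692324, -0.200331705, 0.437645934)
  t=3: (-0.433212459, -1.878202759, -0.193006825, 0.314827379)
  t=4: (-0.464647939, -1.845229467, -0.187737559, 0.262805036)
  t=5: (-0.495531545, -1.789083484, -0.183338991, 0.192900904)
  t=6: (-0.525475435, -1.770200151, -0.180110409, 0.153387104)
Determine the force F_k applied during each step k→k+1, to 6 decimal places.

F_0 = 4.408120 N
F_1 = -9.983964 N
F_2 = 12.738738 N
F_3 = 3.172819 N
F_4 = 5.715185 N
F_5 = 1.648297 N

step 0→1:
  ẍ = (ẋ'−ẋ)/dt = (-1.911665389−-1.956238292)/0.016737 = 2.663136
  θ̈ = (θ̇'−θ̇)/dt = (0.395744231−0.459717318)/0.016737 = -3.822255
  sinθ=-0.213005, cosθ=0.977051
  F = (M+m)·ẍ + m·l·cosθ·θ̈ − m·l·sinθ·θ̇² = 5.484395 + -1.089407 − -0.013132 = 4.408120
step 1→2:
  ẍ = (ẋ'−ẋ)/dt = (-1.998692324−-1.911665389)/0.016737 = -5.199673
  θ̈ = (θ̇'−θ̇)/dt = (0.437645934−0.395744231)/0.016737 = 2.503537
  sinθ=-0.205481, cosθ=0.978661
  F = (M+m)·ẍ + m·l·cosθ·θ̈ − m·l·sinθ·θ̇² = -10.708078 + 0.714726 − -0.009388 = -9.983964
step 2→3:
  ẍ = (ẋ'−ẋ)/dt = (-1.878202759−-1.998692324)/0.016737 = 7.198994
  θ̈ = (θ̇'−θ̇)/dt = (0.314827379−0.437645934)/0.016737 = -7.338146
  sinθ=-0.198994, cosθ=0.980001
  F = (M+m)·ẍ + m·l·cosθ·θ̈ − m·l·sinθ·θ̇² = 14.825429 + -2.097809 − -0.011118 = 12.738738
step 3→4:
  ẍ = (ẋ'−ẋ)/dt = (-1.845229467−-1.878202759)/0.016737 = 1.970084
  θ̈ = (θ̇'−θ̇)/dt = (0.262805036−0.314827379)/0.016737 = -3.108224
  sinθ=-0.191811, cosθ=0.981432
  F = (M+m)·ẍ + m·l·cosθ·θ̈ − m·l·sinθ·θ̇² = 4.057141 + -0.889868 − -0.005546 = 3.172819
step 4→5:
  ẍ = (ẋ'−ẋ)/dt = (-1.789083484−-1.845229467)/0.016737 = 3.354603
  θ̈ = (θ̇'−θ̇)/dt = (0.192900904−0.262805036)/0.016737 = -4.176623
  sinθ=-0.186637, cosθ=0.982429
  F = (M+m)·ẍ + m·l·cosθ·θ̈ − m·l·sinθ·θ̇² = 6.908385 + -1.196960 − -0.003760 = 5.715185
step 5→6:
  ẍ = (ẋ'−ẋ)/dt = (-1.770200151−-1.789083484)/0.016737 = 1.128239
  θ̈ = (θ̇'−θ̇)/dt = (0.153387104−0.192900904)/0.016737 = -2.360865
  sinθ=-0.182314, cosθ=0.983240
  F = (M+m)·ẍ + m·l·cosθ·θ̈ − m·l·sinθ·θ̇² = 2.323467 + -0.677149 − -0.001979 = 1.648297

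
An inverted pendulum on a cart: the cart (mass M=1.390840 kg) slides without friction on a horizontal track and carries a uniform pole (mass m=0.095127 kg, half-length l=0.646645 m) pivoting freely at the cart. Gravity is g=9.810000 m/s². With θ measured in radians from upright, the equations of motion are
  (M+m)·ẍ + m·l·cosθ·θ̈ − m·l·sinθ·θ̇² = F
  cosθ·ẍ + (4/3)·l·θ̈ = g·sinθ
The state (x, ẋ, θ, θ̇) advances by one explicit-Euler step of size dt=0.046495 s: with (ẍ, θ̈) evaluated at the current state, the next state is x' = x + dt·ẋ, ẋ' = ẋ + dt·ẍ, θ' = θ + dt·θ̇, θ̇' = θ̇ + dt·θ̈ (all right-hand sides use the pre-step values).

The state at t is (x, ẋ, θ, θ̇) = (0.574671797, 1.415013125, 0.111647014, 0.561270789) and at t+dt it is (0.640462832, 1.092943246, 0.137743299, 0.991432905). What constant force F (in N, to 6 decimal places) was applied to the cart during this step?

F = -9.729855 N

ẍ = (ẋ'−ẋ)/dt = (1.092943246−1.415013125)/0.046495 = -6.926979
θ̈ = (θ̇'−θ̇)/dt = (0.991432905−0.561270789)/0.046495 = 9.251793
sinθ=0.111415, cosθ=0.993774
F = (M+m)·ẍ + m·l·cosθ·θ̈ − m·l·sinθ·θ̇² = -10.293262 + 0.565566 − 0.002159 = -9.729855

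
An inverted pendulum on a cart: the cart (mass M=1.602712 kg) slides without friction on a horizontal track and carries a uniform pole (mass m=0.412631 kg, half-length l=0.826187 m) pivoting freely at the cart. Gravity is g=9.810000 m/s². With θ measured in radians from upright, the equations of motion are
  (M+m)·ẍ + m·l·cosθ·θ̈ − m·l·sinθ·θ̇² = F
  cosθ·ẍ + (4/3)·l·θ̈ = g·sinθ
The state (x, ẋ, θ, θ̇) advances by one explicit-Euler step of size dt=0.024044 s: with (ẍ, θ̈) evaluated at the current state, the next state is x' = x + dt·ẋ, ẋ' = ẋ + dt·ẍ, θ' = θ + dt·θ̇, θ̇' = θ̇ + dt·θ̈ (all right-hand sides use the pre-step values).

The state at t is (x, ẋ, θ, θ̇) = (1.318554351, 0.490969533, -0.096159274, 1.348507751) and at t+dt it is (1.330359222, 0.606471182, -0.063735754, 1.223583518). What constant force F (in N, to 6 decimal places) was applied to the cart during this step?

F = 7.977680 N

ẍ = (ẋ'−ẋ)/dt = (0.606471182−0.490969533)/0.024044 = 4.803762
θ̈ = (θ̇'−θ̇)/dt = (1.223583518−1.348507751)/0.024044 = -5.195651
sinθ=-0.096011, cosθ=0.995380
F = (M+m)·ẍ + m·l·cosθ·θ̈ − m·l·sinθ·θ̇² = 9.681228 + -1.763069 − -0.059521 = 7.977680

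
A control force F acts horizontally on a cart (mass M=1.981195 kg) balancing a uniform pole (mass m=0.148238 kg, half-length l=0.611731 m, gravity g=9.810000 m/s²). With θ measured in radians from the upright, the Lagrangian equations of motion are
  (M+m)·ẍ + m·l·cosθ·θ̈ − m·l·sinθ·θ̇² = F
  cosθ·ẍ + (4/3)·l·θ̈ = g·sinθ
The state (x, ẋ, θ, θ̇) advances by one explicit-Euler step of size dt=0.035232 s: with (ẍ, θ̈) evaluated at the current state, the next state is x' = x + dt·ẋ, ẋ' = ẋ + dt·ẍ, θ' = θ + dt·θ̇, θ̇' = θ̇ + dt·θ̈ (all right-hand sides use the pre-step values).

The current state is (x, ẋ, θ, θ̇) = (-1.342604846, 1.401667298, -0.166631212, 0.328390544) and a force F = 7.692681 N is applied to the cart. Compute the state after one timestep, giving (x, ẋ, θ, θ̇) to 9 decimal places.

(-1.293221304, 1.538833844, -0.155061356, 0.092266431)

sinθ=-0.165861169, cosθ=0.986149113
temp = (F + m·l·θ̇²·sinθ)/(M+m) = (7.692681 + -0.001621982)/2.129433 = 3.611787278
θ̈ = (g·sinθ − cosθ·temp)/(l·(4/3 − m·cos²θ/(M+m))) = -6.701978690
ẍ = temp − m·l·θ̈·cosθ/(M+m) = 3.893237559
Euler: x'=-1.342604846+0.035232·1.401667298=-1.293221304, ẋ'=1.401667298+0.035232·3.893237559=1.538833844
       θ'=-0.166631212+0.035232·0.328390544=-0.155061356, θ̇'=0.328390544+0.035232·-6.701978690=0.092266431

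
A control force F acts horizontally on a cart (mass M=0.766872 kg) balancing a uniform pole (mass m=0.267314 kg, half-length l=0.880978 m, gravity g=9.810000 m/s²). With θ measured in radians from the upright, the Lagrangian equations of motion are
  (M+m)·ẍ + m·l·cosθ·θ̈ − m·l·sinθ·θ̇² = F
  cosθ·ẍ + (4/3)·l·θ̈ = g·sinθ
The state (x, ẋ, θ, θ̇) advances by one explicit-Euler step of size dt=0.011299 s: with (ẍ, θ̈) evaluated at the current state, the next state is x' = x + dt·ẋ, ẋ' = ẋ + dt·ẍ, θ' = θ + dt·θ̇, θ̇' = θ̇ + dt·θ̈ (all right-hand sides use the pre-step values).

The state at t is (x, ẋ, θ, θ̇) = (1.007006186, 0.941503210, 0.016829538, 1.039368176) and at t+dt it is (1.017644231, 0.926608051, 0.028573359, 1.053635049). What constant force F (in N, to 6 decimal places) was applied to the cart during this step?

ẍ = (ẋ'−ẋ)/dt = (0.926608051−0.941503210)/0.011299 = -1.318272
θ̈ = (θ̇'−θ̇)/dt = (1.053635049−1.039368176)/0.011299 = 1.262667
sinθ=0.016829, cosθ=0.999858
F = (M+m)·ẍ + m·l·cosθ·θ̈ − m·l·sinθ·θ̇² = -1.363339 + 0.297313 − 0.004281 = -1.070307

F = -1.070307 N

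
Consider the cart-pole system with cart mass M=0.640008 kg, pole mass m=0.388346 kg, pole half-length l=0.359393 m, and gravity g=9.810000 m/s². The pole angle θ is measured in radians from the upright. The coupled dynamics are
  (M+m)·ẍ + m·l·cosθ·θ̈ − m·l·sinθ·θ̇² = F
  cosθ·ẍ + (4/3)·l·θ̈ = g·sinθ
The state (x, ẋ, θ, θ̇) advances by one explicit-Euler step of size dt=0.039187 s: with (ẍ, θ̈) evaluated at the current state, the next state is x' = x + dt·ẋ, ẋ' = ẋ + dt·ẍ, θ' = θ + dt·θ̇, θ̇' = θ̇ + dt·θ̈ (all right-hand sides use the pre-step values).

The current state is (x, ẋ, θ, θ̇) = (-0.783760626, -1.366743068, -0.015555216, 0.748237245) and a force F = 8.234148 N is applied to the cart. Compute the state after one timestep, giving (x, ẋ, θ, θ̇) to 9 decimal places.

sinθ=-0.015554589, cosθ=0.999879020
temp = (F + m·l·θ̇²·sinθ)/(M+m) = (8.234148 + -0.001215418)/1.028354 = 8.005932376
θ̈ = (g·sinθ − cosθ·temp)/(l·(4/3 − m·cos²θ/(M+m))) = -23.748138740
ẍ = temp − m·l·θ̈·cosθ/(M+m) = 11.228654361
Euler: x'=-0.783760626+0.039187·-1.366743068=-0.837319187, ẋ'=-1.366743068+0.039187·11.228654361=-0.926725790
       θ'=-0.015555216+0.039187·0.748237245=0.013765957, θ̇'=0.748237245+0.039187·-23.748138740=-0.182381068

(-0.837319187, -0.926725790, 0.013765957, -0.182381068)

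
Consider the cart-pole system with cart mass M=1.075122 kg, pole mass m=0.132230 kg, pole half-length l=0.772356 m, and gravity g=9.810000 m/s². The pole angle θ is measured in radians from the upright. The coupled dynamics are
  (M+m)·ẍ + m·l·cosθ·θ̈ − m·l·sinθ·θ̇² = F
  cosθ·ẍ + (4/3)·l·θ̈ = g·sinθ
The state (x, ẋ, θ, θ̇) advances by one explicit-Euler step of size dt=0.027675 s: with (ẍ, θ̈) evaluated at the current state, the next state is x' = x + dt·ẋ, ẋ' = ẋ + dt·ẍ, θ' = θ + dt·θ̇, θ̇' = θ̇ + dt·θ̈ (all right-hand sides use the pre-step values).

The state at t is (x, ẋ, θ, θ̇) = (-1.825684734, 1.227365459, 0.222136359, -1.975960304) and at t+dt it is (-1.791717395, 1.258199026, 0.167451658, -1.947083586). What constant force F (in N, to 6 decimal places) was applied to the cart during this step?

F = 1.361242 N

ẍ = (ẋ'−ẋ)/dt = (1.258199026−1.227365459)/0.027675 = 1.114131
θ̈ = (θ̇'−θ̇)/dt = (-1.947083586−-1.975960304)/0.027675 = 1.043423
sinθ=0.220314, cosθ=0.975429
F = (M+m)·ẍ + m·l·cosθ·θ̈ − m·l·sinθ·θ̇² = 1.345148 + 0.103945 − 0.087851 = 1.361242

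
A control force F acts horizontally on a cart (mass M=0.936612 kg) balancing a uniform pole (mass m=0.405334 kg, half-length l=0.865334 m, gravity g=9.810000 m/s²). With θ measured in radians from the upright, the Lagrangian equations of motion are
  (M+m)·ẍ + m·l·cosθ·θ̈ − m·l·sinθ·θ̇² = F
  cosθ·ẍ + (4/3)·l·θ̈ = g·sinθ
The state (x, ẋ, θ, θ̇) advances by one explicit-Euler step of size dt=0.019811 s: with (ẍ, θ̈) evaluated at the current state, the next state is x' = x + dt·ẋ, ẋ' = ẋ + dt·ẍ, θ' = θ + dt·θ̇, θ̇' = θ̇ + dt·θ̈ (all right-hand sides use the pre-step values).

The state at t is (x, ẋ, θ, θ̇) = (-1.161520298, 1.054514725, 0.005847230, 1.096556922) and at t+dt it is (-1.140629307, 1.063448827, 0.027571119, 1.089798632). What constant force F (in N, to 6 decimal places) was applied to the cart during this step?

ẍ = (ẋ'−ẋ)/dt = (1.063448827−1.054514725)/0.019811 = 0.450967
θ̈ = (θ̇'−θ̇)/dt = (1.089798632−1.096556922)/0.019811 = -0.341138
sinθ=0.005847, cosθ=0.999983
F = (M+m)·ẍ + m·l·cosθ·θ̈ − m·l·sinθ·θ̇² = 0.605173 + -0.119652 − 0.002466 = 0.483055

F = 0.483055 N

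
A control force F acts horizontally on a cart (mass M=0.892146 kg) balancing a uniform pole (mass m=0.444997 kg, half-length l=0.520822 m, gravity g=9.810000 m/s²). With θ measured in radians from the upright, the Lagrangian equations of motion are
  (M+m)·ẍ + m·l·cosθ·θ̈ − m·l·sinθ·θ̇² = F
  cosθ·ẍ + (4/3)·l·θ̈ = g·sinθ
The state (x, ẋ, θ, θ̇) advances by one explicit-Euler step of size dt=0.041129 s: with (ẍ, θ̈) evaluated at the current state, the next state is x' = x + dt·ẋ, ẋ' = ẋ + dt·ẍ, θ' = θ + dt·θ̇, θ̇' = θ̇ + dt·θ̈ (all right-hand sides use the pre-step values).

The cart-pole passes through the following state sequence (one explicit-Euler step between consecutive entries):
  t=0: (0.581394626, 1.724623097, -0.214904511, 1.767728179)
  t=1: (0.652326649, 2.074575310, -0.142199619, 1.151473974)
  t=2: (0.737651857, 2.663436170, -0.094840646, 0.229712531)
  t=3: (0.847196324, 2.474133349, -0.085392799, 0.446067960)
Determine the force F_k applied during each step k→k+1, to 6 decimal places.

step 0→1:
  ẍ = (ẋ'−ẋ)/dt = (2.074575310−1.724623097)/0.041129 = 8.508649
  θ̈ = (θ̇'−θ̇)/dt = (1.151473974−1.767728179)/0.041129 = -14.983447
  sinθ=-0.213254, cosθ=0.976997
  F = (M+m)·ẍ + m·l·cosθ·θ̈ − m·l·sinθ·θ̇² = 11.377280 + -3.392745 − -0.154445 = 8.138980
step 1→2:
  ẍ = (ẋ'−ẋ)/dt = (2.663436170−2.074575310)/0.041129 = 14.317413
  θ̈ = (θ̇'−θ̇)/dt = (0.229712531−1.151473974)/0.041129 = -22.411472
  sinθ=-0.141721, cosθ=0.989907
  F = (M+m)·ẍ + m·l·cosθ·θ̈ − m·l·sinθ·θ̇² = 19.144428 + -5.141751 − -0.043550 = 14.046227
step 2→3:
  ẍ = (ẋ'−ẋ)/dt = (2.474133349−2.663436170)/0.041129 = -4.602660
  θ̈ = (θ̇'−θ̇)/dt = (0.446067960−0.229712531)/0.041129 = 5.260411
  sinθ=-0.094699, cosθ=0.995506
  F = (M+m)·ẍ + m·l·cosθ·θ̈ − m·l·sinθ·θ̇² = -6.154415 + 1.213696 − -0.001158 = -4.939561

F_0 = 8.138980 N
F_1 = 14.046227 N
F_2 = -4.939561 N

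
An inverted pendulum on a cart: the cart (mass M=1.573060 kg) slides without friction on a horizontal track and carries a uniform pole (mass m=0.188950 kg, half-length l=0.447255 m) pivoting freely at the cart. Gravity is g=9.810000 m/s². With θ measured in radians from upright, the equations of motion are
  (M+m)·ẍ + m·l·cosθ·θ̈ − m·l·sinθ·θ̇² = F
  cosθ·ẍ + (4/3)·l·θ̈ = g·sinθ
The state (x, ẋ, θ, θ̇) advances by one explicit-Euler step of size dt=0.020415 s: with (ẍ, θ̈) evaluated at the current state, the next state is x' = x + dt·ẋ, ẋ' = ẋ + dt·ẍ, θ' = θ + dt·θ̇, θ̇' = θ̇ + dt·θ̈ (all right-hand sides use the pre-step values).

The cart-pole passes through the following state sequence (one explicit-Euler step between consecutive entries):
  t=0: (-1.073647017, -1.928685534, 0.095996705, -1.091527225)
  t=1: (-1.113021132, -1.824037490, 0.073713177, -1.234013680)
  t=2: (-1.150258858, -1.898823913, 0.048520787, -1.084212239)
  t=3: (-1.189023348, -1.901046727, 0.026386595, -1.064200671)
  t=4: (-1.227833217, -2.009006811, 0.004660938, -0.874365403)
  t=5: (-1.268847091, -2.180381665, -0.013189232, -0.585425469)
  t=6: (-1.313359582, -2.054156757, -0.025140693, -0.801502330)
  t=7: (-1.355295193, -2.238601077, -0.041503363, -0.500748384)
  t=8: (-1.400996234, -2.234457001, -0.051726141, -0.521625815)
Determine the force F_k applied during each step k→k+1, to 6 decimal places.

F_0 = 8.435364 N
F_1 = -5.845836 N
F_2 = -0.113927 N
F_3 = -8.534956 N
F_4 = -13.595525 N
F_5 = 10.000418 N
F_6 = -14.673355 N
F_7 = 0.272204 N

step 0→1:
  ẍ = (ẋ'−ẋ)/dt = (-1.824037490−-1.928685534)/0.020415 = 5.126037
  θ̈ = (θ̇'−θ̇)/dt = (-1.234013680−-1.091527225)/0.020415 = -6.979498
  sinθ=0.095849, cosθ=0.995396
  F = (M+m)·ẍ + m·l·cosθ·θ̈ − m·l·sinθ·θ̇² = 9.032128 + -0.587114 − 0.009651 = 8.435364
step 1→2:
  ẍ = (ẋ'−ẋ)/dt = (-1.898823913−-1.824037490)/0.020415 = -3.663308
  θ̈ = (θ̇'−θ̇)/dt = (-1.084212239−-1.234013680)/0.020415 = 7.337812
  sinθ=0.073646, cosθ=0.997284
  F = (M+m)·ẍ + m·l·cosθ·θ̈ − m·l·sinθ·θ̇² = -6.454784 + 0.618426 − 0.009478 = -5.845836
step 2→3:
  ẍ = (ẋ'−ẋ)/dt = (-1.901046727−-1.898823913)/0.020415 = -0.108881
  θ̈ = (θ̇'−θ̇)/dt = (-1.064200671−-1.084212239)/0.020415 = 0.980238
  sinθ=0.048502, cosθ=0.998823
  F = (M+m)·ẍ + m·l·cosθ·θ̈ − m·l·sinθ·θ̇² = -0.191850 + 0.082741 − 0.004818 = -0.113927
step 3→4:
  ẍ = (ẋ'−ẋ)/dt = (-2.009006811−-1.901046727)/0.020415 = -5.288273
  θ̈ = (θ̇'−θ̇)/dt = (-0.874365403−-1.064200671)/0.020415 = 9.298813
  sinθ=0.026384, cosθ=0.999652
  F = (M+m)·ẍ + m·l·cosθ·θ̈ − m·l·sinθ·θ̇² = -9.317989 + 0.785558 − 0.002525 = -8.534956
step 4→5:
  ẍ = (ẋ'−ẋ)/dt = (-2.180381665−-2.009006811)/0.020415 = -8.394556
  θ̈ = (θ̇'−θ̇)/dt = (-0.585425469−-0.874365403)/0.020415 = 14.153315
  sinθ=0.004661, cosθ=0.999989
  F = (M+m)·ẍ + m·l·cosθ·θ̈ − m·l·sinθ·θ̇² = -14.791291 + 1.196067 − 0.000301 = -13.595525
step 5→6:
  ẍ = (ẋ'−ẋ)/dt = (-2.054156757−-2.180381665)/0.020415 = 6.182949
  θ̈ = (θ̇'−θ̇)/dt = (-0.801502330−-0.585425469)/0.020415 = -10.584220
  sinθ=-0.013189, cosθ=0.999913
  F = (M+m)·ẍ + m·l·cosθ·θ̈ − m·l·sinθ·θ̇² = 10.894418 + -0.894382 − -0.000382 = 10.000418
step 6→7:
  ẍ = (ẋ'−ẋ)/dt = (-2.238601077−-2.054156757)/0.020415 = -9.034745
  θ̈ = (θ̇'−θ̇)/dt = (-0.500748384−-0.801502330)/0.020415 = 14.732008
  sinθ=-0.025138, cosθ=0.999684
  F = (M+m)·ẍ + m·l·cosθ·θ̈ − m·l·sinθ·θ̇² = -15.919311 + 1.244591 − -0.001365 = -14.673355
step 7→8:
  ẍ = (ẋ'−ẋ)/dt = (-2.234457001−-2.238601077)/0.020415 = 0.202992
  θ̈ = (θ̇'−θ̇)/dt = (-0.521625815−-0.500748384)/0.020415 = -1.022652
  sinθ=-0.041491, cosθ=0.999139
  F = (M+m)·ẍ + m·l·cosθ·θ̈ − m·l·sinθ·θ̇² = 0.357673 + -0.086349 − -0.000879 = 0.272204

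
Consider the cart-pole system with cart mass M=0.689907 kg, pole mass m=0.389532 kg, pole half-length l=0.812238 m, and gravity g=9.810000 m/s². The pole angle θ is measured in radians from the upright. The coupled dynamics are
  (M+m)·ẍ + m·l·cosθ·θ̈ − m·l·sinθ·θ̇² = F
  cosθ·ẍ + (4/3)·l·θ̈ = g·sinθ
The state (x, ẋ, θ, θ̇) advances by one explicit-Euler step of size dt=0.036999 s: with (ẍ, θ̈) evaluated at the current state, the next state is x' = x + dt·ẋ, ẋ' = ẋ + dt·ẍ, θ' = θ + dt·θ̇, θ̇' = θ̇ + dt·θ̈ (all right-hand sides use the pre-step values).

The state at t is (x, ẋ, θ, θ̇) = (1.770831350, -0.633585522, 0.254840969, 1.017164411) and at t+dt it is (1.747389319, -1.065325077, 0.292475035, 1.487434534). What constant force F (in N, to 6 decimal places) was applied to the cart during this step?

ẍ = (ẋ'−ẋ)/dt = (-1.065325077−-0.633585522)/0.036999 = -11.668952
θ̈ = (θ̇'−θ̇)/dt = (1.487434534−1.017164411)/0.036999 = 12.710347
sinθ=0.252092, cosθ=0.967703
F = (M+m)·ẍ + m·l·cosθ·θ̈ − m·l·sinθ·θ̇² = -12.595922 + 3.891581 − 0.082521 = -8.786862

F = -8.786862 N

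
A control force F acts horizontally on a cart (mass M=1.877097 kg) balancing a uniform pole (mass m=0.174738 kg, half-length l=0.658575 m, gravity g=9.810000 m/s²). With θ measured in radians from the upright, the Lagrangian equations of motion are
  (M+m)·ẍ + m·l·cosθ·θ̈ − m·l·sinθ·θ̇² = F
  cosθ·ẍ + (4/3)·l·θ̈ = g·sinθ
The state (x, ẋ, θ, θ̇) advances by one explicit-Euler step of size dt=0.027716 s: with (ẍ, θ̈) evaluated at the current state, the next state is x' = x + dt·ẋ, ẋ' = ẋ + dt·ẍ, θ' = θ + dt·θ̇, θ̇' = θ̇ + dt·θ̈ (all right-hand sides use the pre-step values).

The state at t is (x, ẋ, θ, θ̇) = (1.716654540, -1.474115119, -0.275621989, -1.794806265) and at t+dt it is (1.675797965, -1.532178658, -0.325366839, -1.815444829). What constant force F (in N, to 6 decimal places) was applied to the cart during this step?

ẍ = (ẋ'−ẋ)/dt = (-1.532178658−-1.474115119)/0.027716 = -2.094947
θ̈ = (θ̇'−θ̇)/dt = (-1.815444829−-1.794806265)/0.027716 = -0.744644
sinθ=-0.272146, cosθ=0.962256
F = (M+m)·ẍ + m·l·cosθ·θ̈ − m·l·sinθ·θ̇² = -4.298485 + -0.082458 − -0.100886 = -4.280057

F = -4.280057 N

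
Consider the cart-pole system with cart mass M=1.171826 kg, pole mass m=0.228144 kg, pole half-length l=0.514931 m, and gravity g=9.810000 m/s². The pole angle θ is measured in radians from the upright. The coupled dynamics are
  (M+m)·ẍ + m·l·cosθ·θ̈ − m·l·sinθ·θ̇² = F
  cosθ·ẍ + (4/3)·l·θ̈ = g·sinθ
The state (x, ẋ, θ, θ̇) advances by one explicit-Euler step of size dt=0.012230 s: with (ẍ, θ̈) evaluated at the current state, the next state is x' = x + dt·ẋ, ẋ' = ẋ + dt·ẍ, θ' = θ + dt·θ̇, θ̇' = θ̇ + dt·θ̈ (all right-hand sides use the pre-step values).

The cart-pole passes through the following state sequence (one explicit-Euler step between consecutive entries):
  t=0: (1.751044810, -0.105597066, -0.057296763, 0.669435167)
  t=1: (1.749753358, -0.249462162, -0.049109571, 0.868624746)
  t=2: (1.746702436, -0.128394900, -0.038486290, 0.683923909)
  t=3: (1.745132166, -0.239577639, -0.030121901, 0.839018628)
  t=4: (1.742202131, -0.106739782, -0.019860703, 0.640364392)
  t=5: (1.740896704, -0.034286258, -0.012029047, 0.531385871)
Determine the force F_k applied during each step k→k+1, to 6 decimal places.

step 0→1:
  ẍ = (ẋ'−ẋ)/dt = (-0.249462162−-0.105597066)/0.012230 = -11.763295
  θ̈ = (θ̇'−θ̇)/dt = (0.868624746−0.669435167)/0.012230 = 16.286965
  sinθ=-0.057265, cosθ=0.998359
  F = (M+m)·ẍ + m·l·cosθ·θ̈ − m·l·sinθ·θ̇² = -16.468260 + 1.910227 − -0.003015 = -14.555018
step 1→2:
  ẍ = (ẋ'−ẋ)/dt = (-0.128394900−-0.249462162)/0.012230 = 9.899204
  θ̈ = (θ̇'−θ̇)/dt = (0.683923909−0.868624746)/0.012230 = -15.102276
  sinθ=-0.049090, cosθ=0.998794
  F = (M+m)·ẍ + m·l·cosθ·θ̈ − m·l·sinθ·θ̇² = 13.858588 + -1.772052 − -0.004351 = 12.090887
step 2→3:
  ẍ = (ẋ'−ẋ)/dt = (-0.239577639−-0.128394900)/0.012230 = -9.090984
  θ̈ = (θ̇'−θ̇)/dt = (0.839018628−0.683923909)/0.012230 = 12.681498
  sinθ=-0.038477, cosθ=0.999259
  F = (M+m)·ẍ + m·l·cosθ·θ̈ − m·l·sinθ·θ̇² = -12.727105 + 1.488699 − -0.002114 = -11.236292
step 3→4:
  ẍ = (ẋ'−ẋ)/dt = (-0.106739782−-0.239577639)/0.012230 = 10.861640
  θ̈ = (θ̇'−θ̇)/dt = (0.640364392−0.839018628)/0.012230 = -16.243192
  sinθ=-0.030117, cosθ=0.999546
  F = (M+m)·ẍ + m·l·cosθ·θ̈ − m·l·sinθ·θ̇² = 15.205970 + -1.907359 − -0.002491 = 13.301102
step 4→5:
  ẍ = (ẋ'−ẋ)/dt = (-0.034286258−-0.106739782)/0.012230 = 5.924246
  θ̈ = (θ̇'−θ̇)/dt = (0.531385871−0.640364392)/0.012230 = -8.910754
  sinθ=-0.019859, cosθ=0.999803
  F = (M+m)·ẍ + m·l·cosθ·θ̈ − m·l·sinθ·θ̇² = 8.293766 + -1.046615 − -0.000957 = 7.248108

F_0 = -14.555018 N
F_1 = 12.090887 N
F_2 = -11.236292 N
F_3 = 13.301102 N
F_4 = 7.248108 N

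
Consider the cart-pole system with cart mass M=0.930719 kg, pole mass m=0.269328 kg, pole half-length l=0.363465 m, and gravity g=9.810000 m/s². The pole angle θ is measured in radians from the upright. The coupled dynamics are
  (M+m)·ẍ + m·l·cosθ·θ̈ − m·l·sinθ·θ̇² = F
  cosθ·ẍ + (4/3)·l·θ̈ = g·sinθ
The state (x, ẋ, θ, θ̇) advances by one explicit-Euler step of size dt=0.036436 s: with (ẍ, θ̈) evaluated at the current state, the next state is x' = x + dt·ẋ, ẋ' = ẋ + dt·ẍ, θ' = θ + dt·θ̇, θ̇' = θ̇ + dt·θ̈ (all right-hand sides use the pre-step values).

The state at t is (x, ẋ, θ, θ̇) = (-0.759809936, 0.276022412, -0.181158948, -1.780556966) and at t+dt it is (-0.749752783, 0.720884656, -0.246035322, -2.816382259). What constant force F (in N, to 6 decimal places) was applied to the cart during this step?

ẍ = (ẋ'−ẋ)/dt = (0.720884656−0.276022412)/0.036436 = 12.209415
θ̈ = (θ̇'−θ̇)/dt = (-2.816382259−-1.780556966)/0.036436 = -28.428623
sinθ=-0.180170, cosθ=0.983636
F = (M+m)·ẍ + m·l·cosθ·θ̈ − m·l·sinθ·θ̇² = 14.651872 + -2.737374 − -0.055916 = 11.970414

F = 11.970414 N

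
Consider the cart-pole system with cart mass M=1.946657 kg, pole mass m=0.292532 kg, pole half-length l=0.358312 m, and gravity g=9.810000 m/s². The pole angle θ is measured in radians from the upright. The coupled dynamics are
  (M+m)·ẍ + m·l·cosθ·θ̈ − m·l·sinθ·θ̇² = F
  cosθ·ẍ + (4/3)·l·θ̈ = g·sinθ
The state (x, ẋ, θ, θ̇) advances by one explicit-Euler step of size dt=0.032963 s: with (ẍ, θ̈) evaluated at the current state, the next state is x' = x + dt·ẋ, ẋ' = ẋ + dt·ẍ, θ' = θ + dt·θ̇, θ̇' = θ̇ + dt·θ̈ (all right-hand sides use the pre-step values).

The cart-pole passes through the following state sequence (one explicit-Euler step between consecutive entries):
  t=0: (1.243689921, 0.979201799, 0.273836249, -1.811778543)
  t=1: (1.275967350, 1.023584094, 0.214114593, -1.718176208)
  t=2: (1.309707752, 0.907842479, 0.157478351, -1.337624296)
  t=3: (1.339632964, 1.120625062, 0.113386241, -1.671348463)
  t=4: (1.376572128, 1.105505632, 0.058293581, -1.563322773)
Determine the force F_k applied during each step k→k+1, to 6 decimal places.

F_0 = 3.208413 N
F_1 = -6.745652 N
F_2 = 13.376924 N
F_3 = -0.718896 N

step 0→1:
  ẍ = (ẋ'−ẋ)/dt = (1.023584094−0.979201799)/0.032963 = 1.346428
  θ̈ = (θ̇'−θ̇)/dt = (-1.718176208−-1.811778543)/0.032963 = 2.839618
  sinθ=0.270427, cosθ=0.962741
  F = (M+m)·ẍ + m·l·cosθ·θ̈ − m·l·sinθ·θ̇² = 3.014906 + 0.286552 − 0.093045 = 3.208413
step 1→2:
  ẍ = (ẋ'−ẋ)/dt = (0.907842479−1.023584094)/0.032963 = -3.511259
  θ̈ = (θ̇'−θ̇)/dt = (-1.337624296−-1.718176208)/0.032963 = 11.544820
  sinθ=0.212482, cosθ=0.977165
  F = (M+m)·ẍ + m·l·cosθ·θ̈ − m·l·sinθ·θ̇² = -7.862371 + 1.182469 − 0.065750 = -6.745652
step 2→3:
  ẍ = (ẋ'−ẋ)/dt = (1.120625062−0.907842479)/0.032963 = 6.455195
  θ̈ = (θ̇'−θ̇)/dt = (-1.671348463−-1.337624296)/0.032963 = -10.124205
  sinθ=0.156828, cosθ=0.987626
  F = (M+m)·ẍ + m·l·cosθ·θ̈ − m·l·sinθ·θ̇² = 14.454401 + -1.048065 − 0.029412 = 13.376924
step 3→4:
  ẍ = (ẋ'−ẋ)/dt = (1.105505632−1.120625062)/0.032963 = -0.458679
  θ̈ = (θ̇'−θ̇)/dt = (-1.563322773−-1.671348463)/0.032963 = 3.277180
  sinθ=0.113143, cosθ=0.993579
  F = (M+m)·ẍ + m·l·cosθ·θ̈ − m·l·sinθ·θ̇² = -1.027069 + 0.341301 − 0.033128 = -0.718896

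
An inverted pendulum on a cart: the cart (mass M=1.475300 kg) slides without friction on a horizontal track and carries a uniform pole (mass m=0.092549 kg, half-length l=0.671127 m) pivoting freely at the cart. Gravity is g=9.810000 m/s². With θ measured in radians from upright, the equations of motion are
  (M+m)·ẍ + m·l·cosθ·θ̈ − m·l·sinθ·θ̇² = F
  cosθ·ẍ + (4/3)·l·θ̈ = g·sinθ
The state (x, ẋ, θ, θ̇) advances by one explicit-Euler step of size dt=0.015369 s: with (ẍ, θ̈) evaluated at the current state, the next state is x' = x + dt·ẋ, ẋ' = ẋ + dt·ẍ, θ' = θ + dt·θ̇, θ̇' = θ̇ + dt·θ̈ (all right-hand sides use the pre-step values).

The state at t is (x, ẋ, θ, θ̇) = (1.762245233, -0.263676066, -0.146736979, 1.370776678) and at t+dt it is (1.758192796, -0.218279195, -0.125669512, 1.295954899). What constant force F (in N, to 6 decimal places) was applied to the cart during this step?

F = 4.349034 N

ẍ = (ẋ'−ẋ)/dt = (-0.218279195−-0.263676066)/0.015369 = 2.953795
θ̈ = (θ̇'−θ̇)/dt = (1.295954899−1.370776678)/0.015369 = -4.868357
sinθ=-0.146211, cosθ=0.989253
F = (M+m)·ẍ + m·l·cosθ·θ̈ − m·l·sinθ·θ̇² = 4.631104 + -0.299134 − -0.017064 = 4.349034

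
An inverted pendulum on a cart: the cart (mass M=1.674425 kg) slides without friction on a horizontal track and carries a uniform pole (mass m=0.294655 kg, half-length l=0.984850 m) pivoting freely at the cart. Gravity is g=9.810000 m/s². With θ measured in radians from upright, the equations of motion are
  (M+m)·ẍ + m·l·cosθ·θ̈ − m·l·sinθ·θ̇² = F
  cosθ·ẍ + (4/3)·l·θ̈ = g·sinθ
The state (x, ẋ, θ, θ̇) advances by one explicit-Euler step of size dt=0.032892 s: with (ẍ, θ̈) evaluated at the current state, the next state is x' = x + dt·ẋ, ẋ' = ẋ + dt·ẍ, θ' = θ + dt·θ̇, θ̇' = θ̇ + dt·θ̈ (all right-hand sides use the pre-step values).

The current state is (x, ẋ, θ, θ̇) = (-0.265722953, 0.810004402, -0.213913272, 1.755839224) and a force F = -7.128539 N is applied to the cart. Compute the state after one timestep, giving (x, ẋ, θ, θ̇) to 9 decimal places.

(-0.239080288, 0.681494643, -0.156160208, 1.799309614)

sinθ=-0.212285595, cosθ=0.977207668
temp = (F + m·l·θ̇²·sinθ)/(M+m) = (-7.128539 + -0.189921409)/1.969080 = -3.716690235
θ̈ = (g·sinθ − cosθ·temp)/(l·(4/3 − m·cos²θ/(M+m))) = 1.321609822
ẍ = temp − m·l·θ̈·cosθ/(M+m) = -3.907021734
Euler: x'=-0.265722953+0.032892·0.810004402=-0.239080288, ẋ'=0.810004402+0.032892·-3.907021734=0.681494643
       θ'=-0.213913272+0.032892·1.755839224=-0.156160208, θ̇'=1.755839224+0.032892·1.321609822=1.799309614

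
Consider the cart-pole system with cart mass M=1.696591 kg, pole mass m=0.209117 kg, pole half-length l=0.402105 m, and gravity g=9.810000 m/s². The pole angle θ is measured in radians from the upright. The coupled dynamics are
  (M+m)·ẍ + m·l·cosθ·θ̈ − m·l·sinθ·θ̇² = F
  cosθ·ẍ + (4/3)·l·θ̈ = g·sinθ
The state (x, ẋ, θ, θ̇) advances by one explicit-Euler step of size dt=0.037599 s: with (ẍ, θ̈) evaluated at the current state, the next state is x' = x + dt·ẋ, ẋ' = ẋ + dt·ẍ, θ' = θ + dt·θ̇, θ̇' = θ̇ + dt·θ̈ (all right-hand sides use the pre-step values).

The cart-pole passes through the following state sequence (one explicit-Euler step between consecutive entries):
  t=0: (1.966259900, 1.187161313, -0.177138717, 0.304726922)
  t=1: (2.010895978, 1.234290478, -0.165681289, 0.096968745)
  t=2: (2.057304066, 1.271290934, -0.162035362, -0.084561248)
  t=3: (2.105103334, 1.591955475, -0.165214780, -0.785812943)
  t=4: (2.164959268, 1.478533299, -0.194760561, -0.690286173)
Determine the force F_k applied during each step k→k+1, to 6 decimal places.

F_0 = 1.932758 N
F_1 = 1.475084 N
F_2 = 14.705255 N
F_3 = -5.529543 N

step 0→1:
  ẍ = (ẋ'−ẋ)/dt = (1.234290478−1.187161313)/0.037599 = 1.253469
  θ̈ = (θ̇'−θ̇)/dt = (0.096968745−0.304726922)/0.037599 = -5.525630
  sinθ=-0.176214, cosθ=0.984352
  F = (M+m)·ẍ + m·l·cosθ·θ̈ − m·l·sinθ·θ̇² = 2.388745 + -0.457363 − -0.001376 = 1.932758
step 1→2:
  ẍ = (ẋ'−ẋ)/dt = (1.271290934−1.234290478)/0.037599 = 0.984081
  θ̈ = (θ̇'−θ̇)/dt = (-0.084561248−0.096968745)/0.037599 = -4.828054
  sinθ=-0.164924, cosθ=0.986306
  F = (M+m)·ẍ + m·l·cosθ·θ̈ − m·l·sinθ·θ̇² = 1.875371 + -0.400417 − -0.000130 = 1.475084
step 2→3:
  ẍ = (ẋ'−ẋ)/dt = (1.591955475−1.271290934)/0.037599 = 8.528539
  θ̈ = (θ̇'−θ̇)/dt = (-0.785812943−-0.084561248)/0.037599 = -18.650807
  sinθ=-0.161327, cosθ=0.986901
  F = (M+m)·ẍ + m·l·cosθ·θ̈ − m·l·sinθ·θ̇² = 16.252905 + -1.547747 − -0.000097 = 14.705255
step 3→4:
  ẍ = (ẋ'−ẋ)/dt = (1.478533299−1.591955475)/0.037599 = -3.016627
  θ̈ = (θ̇'−θ̇)/dt = (-0.690286173−-0.785812943)/0.037599 = 2.540673
  sinθ=-0.164464, cosθ=0.986383
  F = (M+m)·ẍ + m·l·cosθ·θ̈ − m·l·sinθ·θ̇² = -5.748811 + 0.210728 − -0.008540 = -5.529543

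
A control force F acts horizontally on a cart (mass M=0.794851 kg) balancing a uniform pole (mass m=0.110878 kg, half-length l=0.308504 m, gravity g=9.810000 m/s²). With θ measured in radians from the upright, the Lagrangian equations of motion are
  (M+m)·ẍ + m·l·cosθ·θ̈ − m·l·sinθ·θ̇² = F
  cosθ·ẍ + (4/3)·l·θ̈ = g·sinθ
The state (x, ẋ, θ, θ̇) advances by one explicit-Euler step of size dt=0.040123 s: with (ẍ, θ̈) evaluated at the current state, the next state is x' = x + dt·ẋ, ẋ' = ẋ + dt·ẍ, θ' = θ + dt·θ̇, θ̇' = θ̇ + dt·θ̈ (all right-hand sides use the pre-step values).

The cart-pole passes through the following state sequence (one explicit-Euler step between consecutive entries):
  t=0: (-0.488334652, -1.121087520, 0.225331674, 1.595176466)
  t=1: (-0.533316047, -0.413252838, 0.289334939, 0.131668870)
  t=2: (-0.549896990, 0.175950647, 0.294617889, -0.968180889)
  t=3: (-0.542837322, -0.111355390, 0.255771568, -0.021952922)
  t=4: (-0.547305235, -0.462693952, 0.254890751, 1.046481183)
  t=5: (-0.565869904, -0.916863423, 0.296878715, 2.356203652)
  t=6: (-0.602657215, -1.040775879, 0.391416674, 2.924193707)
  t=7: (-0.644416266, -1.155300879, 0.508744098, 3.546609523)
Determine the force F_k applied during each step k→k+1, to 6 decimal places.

step 0→1:
  ẍ = (ẋ'−ẋ)/dt = (-0.413252838−-1.121087520)/0.040123 = 17.641619
  θ̈ = (θ̇'−θ̇)/dt = (0.131668870−1.595176466)/0.040123 = -36.475528
  sinθ=0.223430, cosθ=0.974720
  F = (M+m)·ẍ + m·l·cosθ·θ̈ − m·l·sinθ·θ̇² = 15.978526 + -1.216151 − 0.019448 = 14.742927
step 1→2:
  ẍ = (ẋ'−ẋ)/dt = (0.175950647−-0.413252838)/0.040123 = 14.684931
  θ̈ = (θ̇'−θ̇)/dt = (-0.968180889−0.131668870)/0.040123 = -27.411952
  sinθ=0.285315, cosθ=0.958434
  F = (M+m)·ẍ + m·l·cosθ·θ̈ − m·l·sinθ·θ̇² = 13.300568 + -0.898687 − 0.000169 = 12.401712
step 2→3:
  ẍ = (ẋ'−ẋ)/dt = (-0.111355390−0.175950647)/0.040123 = -7.160632
  θ̈ = (θ̇'−θ̇)/dt = (-0.021952922−-0.968180889)/0.040123 = 23.583181
  sinθ=0.290374, cosθ=0.956913
  F = (M+m)·ẍ + m·l·cosθ·θ̈ − m·l·sinθ·θ̇² = -6.485592 + 0.771936 − 0.009311 = -5.722967
step 3→4:
  ẍ = (ẋ'−ẋ)/dt = (-0.462693952−-0.111355390)/0.040123 = -8.756538
  θ̈ = (θ̇'−θ̇)/dt = (1.046481183−-0.021952922)/0.040123 = 26.628969
  sinθ=0.252992, cosθ=0.967468
  F = (M+m)·ẍ + m·l·cosθ·θ̈ − m·l·sinθ·θ̇² = -7.931050 + 0.881246 − 0.000004 = -7.049808
step 4→5:
  ẍ = (ẋ'−ẋ)/dt = (-0.916863423−-0.462693952)/0.040123 = -11.319430
  θ̈ = (θ̇'−θ̇)/dt = (2.356203652−1.046481183)/0.040123 = 32.642685
  sinθ=0.252140, cosθ=0.967691
  F = (M+m)·ẍ + m·l·cosθ·θ̈ − m·l·sinθ·θ̇² = -10.252336 + 1.080510 − 0.009445 = -9.181271
step 5→6:
  ẍ = (ẋ'−ẋ)/dt = (-1.040775879−-0.916863423)/0.040123 = -3.088315
  θ̈ = (θ̇'−θ̇)/dt = (2.924193707−2.356203652)/0.040123 = 14.156221
  sinθ=0.292537, cosθ=0.956254
  F = (M+m)·ẍ + m·l·cosθ·θ̈ − m·l·sinθ·θ̇² = -2.797176 + 0.463049 − 0.055554 = -2.389681
step 6→7:
  ẍ = (ẋ'−ẋ)/dt = (-1.155300879−-1.040775879)/0.040123 = -2.854348
  θ̈ = (θ̇'−θ̇)/dt = (3.546609523−2.924193707)/0.040123 = 15.512694
  sinθ=0.381498, cosθ=0.924370
  F = (M+m)·ẍ + m·l·cosθ·θ̈ − m·l·sinθ·θ̇² = -2.585266 + 0.490500 − 0.111586 = -2.206352

F_0 = 14.742927 N
F_1 = 12.401712 N
F_2 = -5.722967 N
F_3 = -7.049808 N
F_4 = -9.181271 N
F_5 = -2.389681 N
F_6 = -2.206352 N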